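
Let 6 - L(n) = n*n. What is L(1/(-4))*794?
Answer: 37715/8 ≈ 4714.4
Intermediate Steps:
L(n) = 6 - n² (L(n) = 6 - n*n = 6 - n²)
L(1/(-4))*794 = (6 - (1/(-4))²)*794 = (6 - (-¼)²)*794 = (6 - 1*1/16)*794 = (6 - 1/16)*794 = (95/16)*794 = 37715/8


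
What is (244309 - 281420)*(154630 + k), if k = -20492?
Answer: -4977995318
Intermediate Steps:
(244309 - 281420)*(154630 + k) = (244309 - 281420)*(154630 - 20492) = -37111*134138 = -4977995318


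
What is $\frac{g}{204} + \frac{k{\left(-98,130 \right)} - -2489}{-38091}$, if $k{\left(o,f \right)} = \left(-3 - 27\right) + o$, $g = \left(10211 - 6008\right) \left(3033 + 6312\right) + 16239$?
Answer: $\frac{83151089905}{431698} \approx 1.9261 \cdot 10^{5}$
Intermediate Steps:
$g = 39293274$ ($g = 4203 \cdot 9345 + 16239 = 39277035 + 16239 = 39293274$)
$k{\left(o,f \right)} = -30 + o$
$\frac{g}{204} + \frac{k{\left(-98,130 \right)} - -2489}{-38091} = \frac{39293274}{204} + \frac{\left(-30 - 98\right) - -2489}{-38091} = 39293274 \cdot \frac{1}{204} + \left(-128 + 2489\right) \left(- \frac{1}{38091}\right) = \frac{6548879}{34} + 2361 \left(- \frac{1}{38091}\right) = \frac{6548879}{34} - \frac{787}{12697} = \frac{83151089905}{431698}$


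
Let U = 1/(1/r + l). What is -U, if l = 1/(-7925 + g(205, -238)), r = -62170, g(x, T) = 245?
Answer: 9549312/1397 ≈ 6835.6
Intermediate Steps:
l = -1/7680 (l = 1/(-7925 + 245) = 1/(-7680) = -1/7680 ≈ -0.00013021)
U = -9549312/1397 (U = 1/(1/(-62170) - 1/7680) = 1/(-1/62170 - 1/7680) = 1/(-1397/9549312) = -9549312/1397 ≈ -6835.6)
-U = -1*(-9549312/1397) = 9549312/1397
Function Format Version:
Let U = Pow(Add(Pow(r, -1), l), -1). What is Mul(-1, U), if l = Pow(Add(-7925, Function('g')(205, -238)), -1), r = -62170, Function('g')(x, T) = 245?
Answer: Rational(9549312, 1397) ≈ 6835.6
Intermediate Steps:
l = Rational(-1, 7680) (l = Pow(Add(-7925, 245), -1) = Pow(-7680, -1) = Rational(-1, 7680) ≈ -0.00013021)
U = Rational(-9549312, 1397) (U = Pow(Add(Pow(-62170, -1), Rational(-1, 7680)), -1) = Pow(Add(Rational(-1, 62170), Rational(-1, 7680)), -1) = Pow(Rational(-1397, 9549312), -1) = Rational(-9549312, 1397) ≈ -6835.6)
Mul(-1, U) = Mul(-1, Rational(-9549312, 1397)) = Rational(9549312, 1397)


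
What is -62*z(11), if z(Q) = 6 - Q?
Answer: 310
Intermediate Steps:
-62*z(11) = -62*(6 - 1*11) = -62*(6 - 11) = -62*(-5) = 310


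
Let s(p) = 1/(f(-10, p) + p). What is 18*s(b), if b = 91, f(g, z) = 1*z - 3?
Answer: 18/179 ≈ 0.10056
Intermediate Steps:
f(g, z) = -3 + z (f(g, z) = z - 3 = -3 + z)
s(p) = 1/(-3 + 2*p) (s(p) = 1/((-3 + p) + p) = 1/(-3 + 2*p))
18*s(b) = 18/(-3 + 2*91) = 18/(-3 + 182) = 18/179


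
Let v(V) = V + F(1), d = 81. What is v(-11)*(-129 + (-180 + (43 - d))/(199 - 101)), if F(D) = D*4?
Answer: 6430/7 ≈ 918.57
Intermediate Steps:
F(D) = 4*D
v(V) = 4 + V (v(V) = V + 4*1 = V + 4 = 4 + V)
v(-11)*(-129 + (-180 + (43 - d))/(199 - 101)) = (4 - 11)*(-129 + (-180 + (43 - 1*81))/(199 - 101)) = -7*(-129 + (-180 + (43 - 81))/98) = -7*(-129 + (-180 - 38)*(1/98)) = -7*(-129 - 218*1/98) = -7*(-129 - 109/49) = -7*(-6430/49) = 6430/7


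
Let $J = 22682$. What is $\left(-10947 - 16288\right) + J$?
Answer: $-4553$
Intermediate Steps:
$\left(-10947 - 16288\right) + J = \left(-10947 - 16288\right) + 22682 = -27235 + 22682 = -4553$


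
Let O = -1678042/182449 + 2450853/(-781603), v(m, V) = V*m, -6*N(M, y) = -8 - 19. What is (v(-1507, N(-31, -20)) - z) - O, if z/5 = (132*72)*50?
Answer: -679578565459849915/285205371494 ≈ -2.3828e+6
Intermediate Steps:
N(M, y) = 9/2 (N(M, y) = -(-8 - 19)/6 = -⅙*(-27) = 9/2)
z = 2376000 (z = 5*((132*72)*50) = 5*(9504*50) = 5*475200 = 2376000)
O = -1758718340323/142602685747 (O = -1678042*1/182449 + 2450853*(-1/781603) = -1678042/182449 - 2450853/781603 = -1758718340323/142602685747 ≈ -12.333)
(v(-1507, N(-31, -20)) - z) - O = ((9/2)*(-1507) - 1*2376000) - 1*(-1758718340323/142602685747) = (-13563/2 - 2376000) + 1758718340323/142602685747 = -4765563/2 + 1758718340323/142602685747 = -679578565459849915/285205371494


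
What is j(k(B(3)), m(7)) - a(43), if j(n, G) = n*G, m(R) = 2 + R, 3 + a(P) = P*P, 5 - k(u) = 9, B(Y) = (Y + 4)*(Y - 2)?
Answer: -1882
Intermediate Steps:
B(Y) = (-2 + Y)*(4 + Y) (B(Y) = (4 + Y)*(-2 + Y) = (-2 + Y)*(4 + Y))
k(u) = -4 (k(u) = 5 - 1*9 = 5 - 9 = -4)
a(P) = -3 + P² (a(P) = -3 + P*P = -3 + P²)
j(n, G) = G*n
j(k(B(3)), m(7)) - a(43) = (2 + 7)*(-4) - (-3 + 43²) = 9*(-4) - (-3 + 1849) = -36 - 1*1846 = -36 - 1846 = -1882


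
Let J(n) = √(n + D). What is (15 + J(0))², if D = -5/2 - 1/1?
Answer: (30 + I*√14)²/4 ≈ 221.5 + 56.125*I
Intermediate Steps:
D = -7/2 (D = -5*½ - 1*1 = -5/2 - 1 = -7/2 ≈ -3.5000)
J(n) = √(-7/2 + n) (J(n) = √(n - 7/2) = √(-7/2 + n))
(15 + J(0))² = (15 + √(-14 + 4*0)/2)² = (15 + √(-14 + 0)/2)² = (15 + √(-14)/2)² = (15 + (I*√14)/2)² = (15 + I*√14/2)²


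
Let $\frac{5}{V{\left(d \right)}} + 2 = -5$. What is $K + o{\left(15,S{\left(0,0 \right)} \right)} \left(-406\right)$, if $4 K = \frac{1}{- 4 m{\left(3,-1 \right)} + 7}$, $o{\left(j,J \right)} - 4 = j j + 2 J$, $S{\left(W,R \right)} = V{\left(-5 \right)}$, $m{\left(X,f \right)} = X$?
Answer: $- \frac{1847881}{20} \approx -92394.0$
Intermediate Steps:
$V{\left(d \right)} = - \frac{5}{7}$ ($V{\left(d \right)} = \frac{5}{-2 - 5} = \frac{5}{-7} = 5 \left(- \frac{1}{7}\right) = - \frac{5}{7}$)
$S{\left(W,R \right)} = - \frac{5}{7}$
$o{\left(j,J \right)} = 4 + j^{2} + 2 J$ ($o{\left(j,J \right)} = 4 + \left(j j + 2 J\right) = 4 + \left(j^{2} + 2 J\right) = 4 + j^{2} + 2 J$)
$K = - \frac{1}{20}$ ($K = \frac{1}{4 \left(\left(-4\right) 3 + 7\right)} = \frac{1}{4 \left(-12 + 7\right)} = \frac{1}{4 \left(-5\right)} = \frac{1}{4} \left(- \frac{1}{5}\right) = - \frac{1}{20} \approx -0.05$)
$K + o{\left(15,S{\left(0,0 \right)} \right)} \left(-406\right) = - \frac{1}{20} + \left(4 + 15^{2} + 2 \left(- \frac{5}{7}\right)\right) \left(-406\right) = - \frac{1}{20} + \left(4 + 225 - \frac{10}{7}\right) \left(-406\right) = - \frac{1}{20} + \frac{1593}{7} \left(-406\right) = - \frac{1}{20} - 92394 = - \frac{1847881}{20}$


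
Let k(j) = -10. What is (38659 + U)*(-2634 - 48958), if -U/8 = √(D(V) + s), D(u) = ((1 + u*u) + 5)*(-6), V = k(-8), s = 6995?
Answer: -1994495128 + 412736*√6359 ≈ -1.9616e+9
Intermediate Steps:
V = -10
D(u) = -36 - 6*u² (D(u) = ((1 + u²) + 5)*(-6) = (6 + u²)*(-6) = -36 - 6*u²)
U = -8*√6359 (U = -8*√((-36 - 6*(-10)²) + 6995) = -8*√((-36 - 6*100) + 6995) = -8*√((-36 - 600) + 6995) = -8*√(-636 + 6995) = -8*√6359 ≈ -637.95)
(38659 + U)*(-2634 - 48958) = (38659 - 8*√6359)*(-2634 - 48958) = (38659 - 8*√6359)*(-51592) = -1994495128 + 412736*√6359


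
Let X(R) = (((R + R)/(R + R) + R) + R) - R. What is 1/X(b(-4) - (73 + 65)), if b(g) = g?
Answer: -1/141 ≈ -0.0070922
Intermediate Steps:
X(R) = 1 + R (X(R) = (((2*R)/((2*R)) + R) + R) - R = (((2*R)*(1/(2*R)) + R) + R) - R = ((1 + R) + R) - R = (1 + 2*R) - R = 1 + R)
1/X(b(-4) - (73 + 65)) = 1/(1 + (-4 - (73 + 65))) = 1/(1 + (-4 - 1*138)) = 1/(1 + (-4 - 138)) = 1/(1 - 142) = 1/(-141) = -1/141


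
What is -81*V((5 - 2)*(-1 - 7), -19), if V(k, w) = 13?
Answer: -1053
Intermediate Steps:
-81*V((5 - 2)*(-1 - 7), -19) = -81*13 = -1053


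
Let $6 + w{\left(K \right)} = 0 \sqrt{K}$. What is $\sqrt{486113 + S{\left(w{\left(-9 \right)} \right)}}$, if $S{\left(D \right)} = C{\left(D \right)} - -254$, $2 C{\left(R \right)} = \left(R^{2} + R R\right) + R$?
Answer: $160 \sqrt{19} \approx 697.42$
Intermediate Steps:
$C{\left(R \right)} = R^{2} + \frac{R}{2}$ ($C{\left(R \right)} = \frac{\left(R^{2} + R R\right) + R}{2} = \frac{\left(R^{2} + R^{2}\right) + R}{2} = \frac{2 R^{2} + R}{2} = \frac{R + 2 R^{2}}{2} = R^{2} + \frac{R}{2}$)
$w{\left(K \right)} = -6$ ($w{\left(K \right)} = -6 + 0 \sqrt{K} = -6 + 0 = -6$)
$S{\left(D \right)} = 254 + D \left(\frac{1}{2} + D\right)$ ($S{\left(D \right)} = D \left(\frac{1}{2} + D\right) - -254 = D \left(\frac{1}{2} + D\right) + 254 = 254 + D \left(\frac{1}{2} + D\right)$)
$\sqrt{486113 + S{\left(w{\left(-9 \right)} \right)}} = \sqrt{486113 + \left(254 + \left(-6\right)^{2} + \frac{1}{2} \left(-6\right)\right)} = \sqrt{486113 + \left(254 + 36 - 3\right)} = \sqrt{486113 + 287} = \sqrt{486400} = 160 \sqrt{19}$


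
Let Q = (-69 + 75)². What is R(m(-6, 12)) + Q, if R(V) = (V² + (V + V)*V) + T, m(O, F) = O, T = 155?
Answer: 299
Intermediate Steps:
Q = 36 (Q = 6² = 36)
R(V) = 155 + 3*V² (R(V) = (V² + (V + V)*V) + 155 = (V² + (2*V)*V) + 155 = (V² + 2*V²) + 155 = 3*V² + 155 = 155 + 3*V²)
R(m(-6, 12)) + Q = (155 + 3*(-6)²) + 36 = (155 + 3*36) + 36 = (155 + 108) + 36 = 263 + 36 = 299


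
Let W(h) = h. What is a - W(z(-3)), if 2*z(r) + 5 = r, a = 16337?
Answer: 16341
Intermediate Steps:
z(r) = -5/2 + r/2
a - W(z(-3)) = 16337 - (-5/2 + (½)*(-3)) = 16337 - (-5/2 - 3/2) = 16337 - 1*(-4) = 16337 + 4 = 16341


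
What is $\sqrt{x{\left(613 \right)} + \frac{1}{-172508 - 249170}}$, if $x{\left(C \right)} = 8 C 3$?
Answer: $\frac{\sqrt{2615975082161330}}{421678} \approx 121.29$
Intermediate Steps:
$x{\left(C \right)} = 24 C$
$\sqrt{x{\left(613 \right)} + \frac{1}{-172508 - 249170}} = \sqrt{24 \cdot 613 + \frac{1}{-172508 - 249170}} = \sqrt{14712 + \frac{1}{-421678}} = \sqrt{14712 - \frac{1}{421678}} = \sqrt{\frac{6203726735}{421678}} = \frac{\sqrt{2615975082161330}}{421678}$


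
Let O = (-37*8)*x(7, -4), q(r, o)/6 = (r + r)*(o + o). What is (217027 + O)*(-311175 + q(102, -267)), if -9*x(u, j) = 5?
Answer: -209544350877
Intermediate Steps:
x(u, j) = -5/9 (x(u, j) = -1/9*5 = -5/9)
q(r, o) = 24*o*r (q(r, o) = 6*((r + r)*(o + o)) = 6*((2*r)*(2*o)) = 6*(4*o*r) = 24*o*r)
O = 1480/9 (O = -37*8*(-5/9) = -296*(-5/9) = 1480/9 ≈ 164.44)
(217027 + O)*(-311175 + q(102, -267)) = (217027 + 1480/9)*(-311175 + 24*(-267)*102) = 1954723*(-311175 - 653616)/9 = (1954723/9)*(-964791) = -209544350877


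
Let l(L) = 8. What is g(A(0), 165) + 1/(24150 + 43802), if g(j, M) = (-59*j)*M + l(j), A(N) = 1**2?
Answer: -660969103/67952 ≈ -9727.0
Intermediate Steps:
A(N) = 1
g(j, M) = 8 - 59*M*j (g(j, M) = (-59*j)*M + 8 = -59*M*j + 8 = 8 - 59*M*j)
g(A(0), 165) + 1/(24150 + 43802) = (8 - 59*165*1) + 1/(24150 + 43802) = (8 - 9735) + 1/67952 = -9727 + 1/67952 = -660969103/67952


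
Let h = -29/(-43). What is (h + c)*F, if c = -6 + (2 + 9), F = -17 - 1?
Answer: -4392/43 ≈ -102.14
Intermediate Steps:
h = 29/43 (h = -29*(-1/43) = 29/43 ≈ 0.67442)
F = -18
c = 5 (c = -6 + 11 = 5)
(h + c)*F = (29/43 + 5)*(-18) = (244/43)*(-18) = -4392/43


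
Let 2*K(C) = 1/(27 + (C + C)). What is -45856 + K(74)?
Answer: -16049599/350 ≈ -45856.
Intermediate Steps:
K(C) = 1/(2*(27 + 2*C)) (K(C) = 1/(2*(27 + (C + C))) = 1/(2*(27 + 2*C)))
-45856 + K(74) = -45856 + 1/(2*(27 + 2*74)) = -45856 + 1/(2*(27 + 148)) = -45856 + (½)/175 = -45856 + (½)*(1/175) = -45856 + 1/350 = -16049599/350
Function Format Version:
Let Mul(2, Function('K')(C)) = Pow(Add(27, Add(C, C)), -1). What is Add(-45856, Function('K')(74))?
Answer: Rational(-16049599, 350) ≈ -45856.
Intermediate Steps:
Function('K')(C) = Mul(Rational(1, 2), Pow(Add(27, Mul(2, C)), -1)) (Function('K')(C) = Mul(Rational(1, 2), Pow(Add(27, Add(C, C)), -1)) = Mul(Rational(1, 2), Pow(Add(27, Mul(2, C)), -1)))
Add(-45856, Function('K')(74)) = Add(-45856, Mul(Rational(1, 2), Pow(Add(27, Mul(2, 74)), -1))) = Add(-45856, Mul(Rational(1, 2), Pow(Add(27, 148), -1))) = Add(-45856, Mul(Rational(1, 2), Pow(175, -1))) = Add(-45856, Mul(Rational(1, 2), Rational(1, 175))) = Add(-45856, Rational(1, 350)) = Rational(-16049599, 350)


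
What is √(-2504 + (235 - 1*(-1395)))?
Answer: I*√874 ≈ 29.563*I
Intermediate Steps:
√(-2504 + (235 - 1*(-1395))) = √(-2504 + (235 + 1395)) = √(-2504 + 1630) = √(-874) = I*√874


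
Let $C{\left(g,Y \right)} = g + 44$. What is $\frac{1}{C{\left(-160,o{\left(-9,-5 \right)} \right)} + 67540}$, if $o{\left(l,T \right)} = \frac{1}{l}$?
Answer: $\frac{1}{67424} \approx 1.4832 \cdot 10^{-5}$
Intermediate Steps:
$C{\left(g,Y \right)} = 44 + g$
$\frac{1}{C{\left(-160,o{\left(-9,-5 \right)} \right)} + 67540} = \frac{1}{\left(44 - 160\right) + 67540} = \frac{1}{-116 + 67540} = \frac{1}{67424}$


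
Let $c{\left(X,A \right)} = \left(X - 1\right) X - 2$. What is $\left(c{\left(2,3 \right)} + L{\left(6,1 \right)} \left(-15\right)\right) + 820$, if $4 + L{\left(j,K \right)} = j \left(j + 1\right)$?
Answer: $250$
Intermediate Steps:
$L{\left(j,K \right)} = -4 + j \left(1 + j\right)$ ($L{\left(j,K \right)} = -4 + j \left(j + 1\right) = -4 + j \left(1 + j\right)$)
$c{\left(X,A \right)} = -2 + X \left(-1 + X\right)$ ($c{\left(X,A \right)} = \left(-1 + X\right) X - 2 = X \left(-1 + X\right) - 2 = -2 + X \left(-1 + X\right)$)
$\left(c{\left(2,3 \right)} + L{\left(6,1 \right)} \left(-15\right)\right) + 820 = \left(\left(-2 + 2^{2} - 2\right) + \left(-4 + 6 + 6^{2}\right) \left(-15\right)\right) + 820 = \left(\left(-2 + 4 - 2\right) + \left(-4 + 6 + 36\right) \left(-15\right)\right) + 820 = \left(0 + 38 \left(-15\right)\right) + 820 = \left(0 - 570\right) + 820 = -570 + 820 = 250$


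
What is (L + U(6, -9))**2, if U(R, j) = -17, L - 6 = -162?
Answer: 29929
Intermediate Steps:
L = -156 (L = 6 - 162 = -156)
(L + U(6, -9))**2 = (-156 - 17)**2 = (-173)**2 = 29929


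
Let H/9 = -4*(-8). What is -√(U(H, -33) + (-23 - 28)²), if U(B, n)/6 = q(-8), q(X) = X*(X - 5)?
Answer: -5*√129 ≈ -56.789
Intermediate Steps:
H = 288 (H = 9*(-4*(-8)) = 9*32 = 288)
q(X) = X*(-5 + X)
U(B, n) = 624 (U(B, n) = 6*(-8*(-5 - 8)) = 6*(-8*(-13)) = 6*104 = 624)
-√(U(H, -33) + (-23 - 28)²) = -√(624 + (-23 - 28)²) = -√(624 + (-51)²) = -√(624 + 2601) = -√3225 = -5*√129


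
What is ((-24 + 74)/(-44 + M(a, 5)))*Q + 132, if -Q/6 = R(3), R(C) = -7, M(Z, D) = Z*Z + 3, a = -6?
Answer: -288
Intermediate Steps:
M(Z, D) = 3 + Z² (M(Z, D) = Z² + 3 = 3 + Z²)
Q = 42 (Q = -6*(-7) = 42)
((-24 + 74)/(-44 + M(a, 5)))*Q + 132 = ((-24 + 74)/(-44 + (3 + (-6)²)))*42 + 132 = (50/(-44 + (3 + 36)))*42 + 132 = (50/(-44 + 39))*42 + 132 = (50/(-5))*42 + 132 = (50*(-⅕))*42 + 132 = -10*42 + 132 = -420 + 132 = -288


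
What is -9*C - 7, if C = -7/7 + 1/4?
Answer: -1/4 ≈ -0.25000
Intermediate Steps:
C = -3/4 (C = -7*1/7 + 1*(1/4) = -1 + 1/4 = -3/4 ≈ -0.75000)
-9*C - 7 = -9*(-3/4) - 7 = 27/4 - 7 = -1/4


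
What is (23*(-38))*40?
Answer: -34960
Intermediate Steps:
(23*(-38))*40 = -874*40 = -34960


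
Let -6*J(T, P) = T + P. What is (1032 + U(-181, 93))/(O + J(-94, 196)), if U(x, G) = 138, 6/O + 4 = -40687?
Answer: -47608470/691753 ≈ -68.823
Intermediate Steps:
O = -6/40691 (O = 6/(-4 - 40687) = 6/(-40691) = 6*(-1/40691) = -6/40691 ≈ -0.00014745)
J(T, P) = -P/6 - T/6 (J(T, P) = -(T + P)/6 = -(P + T)/6 = -P/6 - T/6)
(1032 + U(-181, 93))/(O + J(-94, 196)) = (1032 + 138)/(-6/40691 + (-1/6*196 - 1/6*(-94))) = 1170/(-6/40691 + (-98/3 + 47/3)) = 1170/(-6/40691 - 17) = 1170/(-691753/40691) = 1170*(-40691/691753) = -47608470/691753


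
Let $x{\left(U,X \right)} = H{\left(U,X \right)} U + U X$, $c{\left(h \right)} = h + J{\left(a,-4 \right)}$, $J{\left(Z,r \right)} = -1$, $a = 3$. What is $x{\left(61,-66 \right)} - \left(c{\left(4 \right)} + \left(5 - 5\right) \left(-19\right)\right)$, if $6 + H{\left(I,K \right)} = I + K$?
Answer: $-4700$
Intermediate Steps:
$c{\left(h \right)} = -1 + h$ ($c{\left(h \right)} = h - 1 = -1 + h$)
$H{\left(I,K \right)} = -6 + I + K$ ($H{\left(I,K \right)} = -6 + \left(I + K\right) = -6 + I + K$)
$x{\left(U,X \right)} = U X + U \left(-6 + U + X\right)$ ($x{\left(U,X \right)} = \left(-6 + U + X\right) U + U X = U \left(-6 + U + X\right) + U X = U X + U \left(-6 + U + X\right)$)
$x{\left(61,-66 \right)} - \left(c{\left(4 \right)} + \left(5 - 5\right) \left(-19\right)\right) = 61 \left(-6 + 61 + 2 \left(-66\right)\right) - \left(\left(-1 + 4\right) + \left(5 - 5\right) \left(-19\right)\right) = 61 \left(-6 + 61 - 132\right) - \left(3 + \left(5 - 5\right) \left(-19\right)\right) = 61 \left(-77\right) - \left(3 + 0 \left(-19\right)\right) = -4697 - \left(3 + 0\right) = -4697 - 3 = -4700$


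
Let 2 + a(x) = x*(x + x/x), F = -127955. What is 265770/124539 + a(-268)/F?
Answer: 8365112248/5311795915 ≈ 1.5748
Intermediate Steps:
a(x) = -2 + x*(1 + x) (a(x) = -2 + x*(x + x/x) = -2 + x*(x + 1) = -2 + x*(1 + x))
265770/124539 + a(-268)/F = 265770/124539 + (-2 - 268 + (-268)**2)/(-127955) = 265770*(1/124539) + (-2 - 268 + 71824)*(-1/127955) = 88590/41513 + 71554*(-1/127955) = 88590/41513 - 71554/127955 = 8365112248/5311795915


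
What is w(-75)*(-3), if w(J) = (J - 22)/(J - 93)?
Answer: -97/56 ≈ -1.7321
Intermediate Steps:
w(J) = (-22 + J)/(-93 + J)
w(-75)*(-3) = ((-22 - 75)/(-93 - 75))*(-3) = (-97/(-168))*(-3) = -1/168*(-97)*(-3) = (97/168)*(-3) = -97/56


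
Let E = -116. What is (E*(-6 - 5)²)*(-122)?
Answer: 1712392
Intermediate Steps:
(E*(-6 - 5)²)*(-122) = -116*(-6 - 5)²*(-122) = -116*(-11)²*(-122) = -116*121*(-122) = -14036*(-122) = 1712392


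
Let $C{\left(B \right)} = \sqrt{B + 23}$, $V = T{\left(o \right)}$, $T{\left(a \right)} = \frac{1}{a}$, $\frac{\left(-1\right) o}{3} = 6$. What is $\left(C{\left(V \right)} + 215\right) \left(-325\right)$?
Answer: $-69875 - \frac{325 \sqrt{826}}{6} \approx -71432.0$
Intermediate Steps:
$o = -18$ ($o = \left(-3\right) 6 = -18$)
$V = - \frac{1}{18}$ ($V = \frac{1}{-18} = - \frac{1}{18} \approx -0.055556$)
$C{\left(B \right)} = \sqrt{23 + B}$
$\left(C{\left(V \right)} + 215\right) \left(-325\right) = \left(\sqrt{23 - \frac{1}{18}} + 215\right) \left(-325\right) = \left(\sqrt{\frac{413}{18}} + 215\right) \left(-325\right) = \left(\frac{\sqrt{826}}{6} + 215\right) \left(-325\right) = \left(215 + \frac{\sqrt{826}}{6}\right) \left(-325\right) = -69875 - \frac{325 \sqrt{826}}{6}$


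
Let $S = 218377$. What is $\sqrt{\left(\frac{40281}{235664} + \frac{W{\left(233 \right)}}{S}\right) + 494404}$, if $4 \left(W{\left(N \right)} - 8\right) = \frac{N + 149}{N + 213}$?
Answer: $\frac{\sqrt{4069791402670059252329167348181}}{2869095551036} \approx 703.14$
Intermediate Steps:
$W{\left(N \right)} = 8 + \frac{149 + N}{4 \left(213 + N\right)}$ ($W{\left(N \right)} = 8 + \frac{\left(N + 149\right) \frac{1}{N + 213}}{4} = 8 + \frac{\left(149 + N\right) \frac{1}{213 + N}}{4} = 8 + \frac{\frac{1}{213 + N} \left(149 + N\right)}{4} = 8 + \frac{149 + N}{4 \left(213 + N\right)}$)
$\sqrt{\left(\frac{40281}{235664} + \frac{W{\left(233 \right)}}{S}\right) + 494404} = \sqrt{\left(\frac{40281}{235664} + \frac{\frac{1}{4} \frac{1}{213 + 233} \left(6965 + 33 \cdot 233\right)}{218377}\right) + 494404} = \sqrt{\left(40281 \cdot \frac{1}{235664} + \frac{6965 + 7689}{4 \cdot 446} \cdot \frac{1}{218377}\right) + 494404} = \sqrt{\left(\frac{40281}{235664} + \frac{1}{4} \cdot \frac{1}{446} \cdot 14654 \cdot \frac{1}{218377}\right) + 494404} = \sqrt{\left(\frac{40281}{235664} + \frac{7327}{892} \cdot \frac{1}{218377}\right) + 494404} = \sqrt{\left(\frac{40281}{235664} + \frac{7327}{194792284}\right) + 494404} = \sqrt{\frac{1962038675483}{11476382204144} + 494404} = \sqrt{\frac{5673971229296285659}{11476382204144}} = \frac{\sqrt{4069791402670059252329167348181}}{2869095551036}$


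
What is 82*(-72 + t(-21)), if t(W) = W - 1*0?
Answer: -7626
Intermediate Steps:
t(W) = W (t(W) = W + 0 = W)
82*(-72 + t(-21)) = 82*(-72 - 21) = 82*(-93) = -7626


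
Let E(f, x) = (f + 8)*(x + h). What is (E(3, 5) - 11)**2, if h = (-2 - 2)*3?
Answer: 7744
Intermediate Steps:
h = -12 (h = -4*3 = -12)
E(f, x) = (-12 + x)*(8 + f) (E(f, x) = (f + 8)*(x - 12) = (8 + f)*(-12 + x) = (-12 + x)*(8 + f))
(E(3, 5) - 11)**2 = ((-96 - 12*3 + 8*5 + 3*5) - 11)**2 = ((-96 - 36 + 40 + 15) - 11)**2 = (-77 - 11)**2 = (-88)**2 = 7744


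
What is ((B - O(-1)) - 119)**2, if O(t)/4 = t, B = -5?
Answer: 14400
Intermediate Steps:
O(t) = 4*t
((B - O(-1)) - 119)**2 = ((-5 - 4*(-1)) - 119)**2 = ((-5 - 1*(-4)) - 119)**2 = ((-5 + 4) - 119)**2 = (-1 - 119)**2 = (-120)**2 = 14400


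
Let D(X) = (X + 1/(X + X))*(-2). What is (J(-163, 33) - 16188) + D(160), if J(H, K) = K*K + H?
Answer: -2493121/160 ≈ -15582.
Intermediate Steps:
D(X) = -1/X - 2*X (D(X) = (X + 1/(2*X))*(-2) = -1/X - 2*X)
J(H, K) = H + K² (J(H, K) = K² + H = H + K²)
(J(-163, 33) - 16188) + D(160) = ((-163 + 33²) - 16188) + (-1/160 - 2*160) = ((-163 + 1089) - 16188) + (-1*1/160 - 320) = (926 - 16188) + (-1/160 - 320) = -15262 - 51201/160 = -2493121/160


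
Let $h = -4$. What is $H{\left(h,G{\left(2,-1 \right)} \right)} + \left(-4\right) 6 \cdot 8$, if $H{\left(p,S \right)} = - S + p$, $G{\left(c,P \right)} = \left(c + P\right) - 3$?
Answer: $-194$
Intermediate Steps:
$G{\left(c,P \right)} = -3 + P + c$ ($G{\left(c,P \right)} = \left(P + c\right) - 3 = -3 + P + c$)
$H{\left(p,S \right)} = p - S$
$H{\left(h,G{\left(2,-1 \right)} \right)} + \left(-4\right) 6 \cdot 8 = \left(-4 - \left(-3 - 1 + 2\right)\right) + \left(-4\right) 6 \cdot 8 = \left(-4 - -2\right) - 192 = \left(-4 + 2\right) - 192 = -2 - 192 = -194$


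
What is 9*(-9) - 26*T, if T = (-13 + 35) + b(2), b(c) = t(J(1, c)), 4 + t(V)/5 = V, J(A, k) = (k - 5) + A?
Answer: 127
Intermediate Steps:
J(A, k) = -5 + A + k (J(A, k) = (-5 + k) + A = -5 + A + k)
t(V) = -20 + 5*V
b(c) = -40 + 5*c (b(c) = -20 + 5*(-5 + 1 + c) = -20 + 5*(-4 + c) = -20 + (-20 + 5*c) = -40 + 5*c)
T = -8 (T = (-13 + 35) + (-40 + 5*2) = 22 + (-40 + 10) = 22 - 30 = -8)
9*(-9) - 26*T = 9*(-9) - 26*(-8) = -81 + 208 = 127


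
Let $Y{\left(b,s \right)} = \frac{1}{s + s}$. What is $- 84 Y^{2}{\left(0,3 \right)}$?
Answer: $- \frac{7}{3} \approx -2.3333$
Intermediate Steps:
$Y{\left(b,s \right)} = \frac{1}{2 s}$
$- 84 Y^{2}{\left(0,3 \right)} = - 84 \left(\frac{1}{2 \cdot 3}\right)^{2} = - 84 \left(\frac{1}{2} \cdot \frac{1}{3}\right)^{2} = - \frac{84}{36} = \left(-84\right) \frac{1}{36} = - \frac{7}{3}$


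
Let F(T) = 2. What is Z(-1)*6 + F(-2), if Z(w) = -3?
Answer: -16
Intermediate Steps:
Z(-1)*6 + F(-2) = -3*6 + 2 = -18 + 2 = -16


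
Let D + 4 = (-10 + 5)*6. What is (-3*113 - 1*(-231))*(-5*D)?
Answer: -18360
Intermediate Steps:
D = -34 (D = -4 + (-10 + 5)*6 = -4 - 5*6 = -4 - 30 = -34)
(-3*113 - 1*(-231))*(-5*D) = (-3*113 - 1*(-231))*(-5*(-34)) = (-339 + 231)*170 = -108*170 = -18360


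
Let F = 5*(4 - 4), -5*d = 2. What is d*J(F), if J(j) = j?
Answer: 0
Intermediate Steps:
d = -⅖ (d = -⅕*2 = -⅖ ≈ -0.40000)
F = 0 (F = 5*0 = 0)
d*J(F) = -⅖*0 = 0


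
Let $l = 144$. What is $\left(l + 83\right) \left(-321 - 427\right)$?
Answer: $-169796$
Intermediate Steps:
$\left(l + 83\right) \left(-321 - 427\right) = \left(144 + 83\right) \left(-321 - 427\right) = 227 \left(-748\right) = -169796$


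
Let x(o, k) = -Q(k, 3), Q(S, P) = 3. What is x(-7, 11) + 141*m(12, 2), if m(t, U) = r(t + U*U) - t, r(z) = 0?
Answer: -1695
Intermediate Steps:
m(t, U) = -t (m(t, U) = 0 - t = -t)
x(o, k) = -3 (x(o, k) = -1*3 = -3)
x(-7, 11) + 141*m(12, 2) = -3 + 141*(-1*12) = -3 + 141*(-12) = -3 - 1692 = -1695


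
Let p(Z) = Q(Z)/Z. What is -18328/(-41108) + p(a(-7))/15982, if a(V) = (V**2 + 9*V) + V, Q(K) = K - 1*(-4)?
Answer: 1537994713/3449187294 ≈ 0.44590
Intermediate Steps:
Q(K) = 4 + K (Q(K) = K + 4 = 4 + K)
a(V) = V**2 + 10*V
p(Z) = (4 + Z)/Z
-18328/(-41108) + p(a(-7))/15982 = -18328/(-41108) + ((4 - 7*(10 - 7))/((-7*(10 - 7))))/15982 = -18328*(-1/41108) + ((4 - 7*3)/((-7*3)))*(1/15982) = 4582/10277 + ((4 - 21)/(-21))*(1/15982) = 4582/10277 - 1/21*(-17)*(1/15982) = 4582/10277 + (17/21)*(1/15982) = 4582/10277 + 17/335622 = 1537994713/3449187294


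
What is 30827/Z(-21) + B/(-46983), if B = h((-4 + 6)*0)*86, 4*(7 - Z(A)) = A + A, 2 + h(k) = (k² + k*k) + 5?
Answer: 965560284/548135 ≈ 1761.5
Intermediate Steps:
h(k) = 3 + 2*k² (h(k) = -2 + ((k² + k*k) + 5) = -2 + ((k² + k²) + 5) = -2 + (2*k² + 5) = -2 + (5 + 2*k²) = 3 + 2*k²)
Z(A) = 7 - A/2 (Z(A) = 7 - (A + A)/4 = 7 - A/2)
B = 258 (B = (3 + 2*((-4 + 6)*0)²)*86 = (3 + 2*(2*0)²)*86 = (3 + 2*0²)*86 = (3 + 2*0)*86 = (3 + 0)*86 = 3*86 = 258)
30827/Z(-21) + B/(-46983) = 30827/(7 - ½*(-21)) + 258/(-46983) = 30827/(7 + 21/2) + 258*(-1/46983) = 30827/(35/2) - 86/15661 = 30827*(2/35) - 86/15661 = 61654/35 - 86/15661 = 965560284/548135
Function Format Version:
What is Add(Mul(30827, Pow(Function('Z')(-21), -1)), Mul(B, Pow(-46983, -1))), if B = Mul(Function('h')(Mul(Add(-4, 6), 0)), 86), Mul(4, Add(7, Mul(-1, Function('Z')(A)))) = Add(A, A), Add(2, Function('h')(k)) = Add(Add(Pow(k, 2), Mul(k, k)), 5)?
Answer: Rational(965560284, 548135) ≈ 1761.5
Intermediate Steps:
Function('h')(k) = Add(3, Mul(2, Pow(k, 2))) (Function('h')(k) = Add(-2, Add(Add(Pow(k, 2), Mul(k, k)), 5)) = Add(-2, Add(Add(Pow(k, 2), Pow(k, 2)), 5)) = Add(-2, Add(Mul(2, Pow(k, 2)), 5)) = Add(-2, Add(5, Mul(2, Pow(k, 2)))) = Add(3, Mul(2, Pow(k, 2))))
Function('Z')(A) = Add(7, Mul(Rational(-1, 2), A)) (Function('Z')(A) = Add(7, Mul(Rational(-1, 4), Add(A, A))) = Add(7, Mul(Rational(-1, 4), Mul(2, A))) = Add(7, Mul(Rational(-1, 2), A)))
B = 258 (B = Mul(Add(3, Mul(2, Pow(Mul(Add(-4, 6), 0), 2))), 86) = Mul(Add(3, Mul(2, Pow(Mul(2, 0), 2))), 86) = Mul(Add(3, Mul(2, Pow(0, 2))), 86) = Mul(Add(3, Mul(2, 0)), 86) = Mul(Add(3, 0), 86) = Mul(3, 86) = 258)
Add(Mul(30827, Pow(Function('Z')(-21), -1)), Mul(B, Pow(-46983, -1))) = Add(Mul(30827, Pow(Add(7, Mul(Rational(-1, 2), -21)), -1)), Mul(258, Pow(-46983, -1))) = Add(Mul(30827, Pow(Add(7, Rational(21, 2)), -1)), Mul(258, Rational(-1, 46983))) = Add(Mul(30827, Pow(Rational(35, 2), -1)), Rational(-86, 15661)) = Add(Mul(30827, Rational(2, 35)), Rational(-86, 15661)) = Add(Rational(61654, 35), Rational(-86, 15661)) = Rational(965560284, 548135)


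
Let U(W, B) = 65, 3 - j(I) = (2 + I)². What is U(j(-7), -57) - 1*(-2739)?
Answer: 2804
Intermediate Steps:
j(I) = 3 - (2 + I)²
U(j(-7), -57) - 1*(-2739) = 65 - 1*(-2739) = 65 + 2739 = 2804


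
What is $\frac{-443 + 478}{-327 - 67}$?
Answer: $- \frac{35}{394} \approx -0.088832$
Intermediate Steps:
$\frac{-443 + 478}{-327 - 67} = \frac{35}{-394} = 35 \left(- \frac{1}{394}\right) = - \frac{35}{394}$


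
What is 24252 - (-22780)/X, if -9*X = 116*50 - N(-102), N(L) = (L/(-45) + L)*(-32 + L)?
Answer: 688701057/28366 ≈ 24279.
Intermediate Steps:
N(L) = 44*L*(-32 + L)/45 (N(L) = (L*(-1/45) + L)*(-32 + L) = (-L/45 + L)*(-32 + L) = (44*L/45)*(-32 + L) = 44*L*(-32 + L)/45)
X = 113464/135 (X = -(116*50 - 44*(-102)*(-32 - 102)/45)/9 = -(5800 - 44*(-102)*(-134)/45)/9 = -(5800 - 1*200464/15)/9 = -(5800 - 200464/15)/9 = -⅑*(-113464/15) = 113464/135 ≈ 840.47)
24252 - (-22780)/X = 24252 - (-22780)/113464/135 = 24252 - (-22780)*135/113464 = 24252 - 1*(-768825/28366) = 24252 + 768825/28366 = 688701057/28366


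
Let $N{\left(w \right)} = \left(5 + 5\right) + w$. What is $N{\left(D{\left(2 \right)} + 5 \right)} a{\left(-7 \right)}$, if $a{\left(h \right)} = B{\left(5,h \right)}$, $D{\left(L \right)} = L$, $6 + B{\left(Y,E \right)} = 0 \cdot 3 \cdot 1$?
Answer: $-102$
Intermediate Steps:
$B{\left(Y,E \right)} = -6$ ($B{\left(Y,E \right)} = -6 + 0 \cdot 3 \cdot 1 = -6 + 0 \cdot 1 = -6 + 0 = -6$)
$a{\left(h \right)} = -6$
$N{\left(w \right)} = 10 + w$
$N{\left(D{\left(2 \right)} + 5 \right)} a{\left(-7 \right)} = \left(10 + \left(2 + 5\right)\right) \left(-6\right) = \left(10 + 7\right) \left(-6\right) = 17 \left(-6\right) = -102$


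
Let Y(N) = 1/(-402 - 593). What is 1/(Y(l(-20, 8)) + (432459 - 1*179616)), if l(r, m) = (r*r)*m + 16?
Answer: 995/251578784 ≈ 3.9550e-6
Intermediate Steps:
l(r, m) = 16 + m*r² (l(r, m) = r²*m + 16 = m*r² + 16 = 16 + m*r²)
Y(N) = -1/995 (Y(N) = 1/(-995) = -1/995)
1/(Y(l(-20, 8)) + (432459 - 1*179616)) = 1/(-1/995 + (432459 - 1*179616)) = 1/(-1/995 + (432459 - 179616)) = 1/(-1/995 + 252843) = 1/(251578784/995) = 995/251578784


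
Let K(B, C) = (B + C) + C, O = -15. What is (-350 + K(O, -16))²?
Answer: 157609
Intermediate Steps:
K(B, C) = B + 2*C
(-350 + K(O, -16))² = (-350 + (-15 + 2*(-16)))² = (-350 + (-15 - 32))² = (-350 - 47)² = (-397)² = 157609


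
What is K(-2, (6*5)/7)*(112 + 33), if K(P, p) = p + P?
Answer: 2320/7 ≈ 331.43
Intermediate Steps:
K(P, p) = P + p
K(-2, (6*5)/7)*(112 + 33) = (-2 + (6*5)/7)*(112 + 33) = (-2 + 30*(⅐))*145 = (-2 + 30/7)*145 = (16/7)*145 = 2320/7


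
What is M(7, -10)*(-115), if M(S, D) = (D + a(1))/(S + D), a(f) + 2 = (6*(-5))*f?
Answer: -1610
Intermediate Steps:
a(f) = -2 - 30*f (a(f) = -2 + (6*(-5))*f = -2 - 30*f)
M(S, D) = (-32 + D)/(D + S) (M(S, D) = (D + (-2 - 30*1))/(S + D) = (D + (-2 - 30))/(D + S) = (D - 32)/(D + S) = (-32 + D)/(D + S))
M(7, -10)*(-115) = ((-32 - 10)/(-10 + 7))*(-115) = (-42/(-3))*(-115) = -⅓*(-42)*(-115) = 14*(-115) = -1610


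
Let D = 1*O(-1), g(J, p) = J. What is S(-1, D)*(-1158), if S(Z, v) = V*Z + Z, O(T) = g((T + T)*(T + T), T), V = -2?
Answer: -1158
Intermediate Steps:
O(T) = 4*T² (O(T) = (T + T)*(T + T) = (2*T)*(2*T) = 4*T²)
D = 4 (D = 1*(4*(-1)²) = 1*(4*1) = 1*4 = 4)
S(Z, v) = -Z (S(Z, v) = -2*Z + Z = -Z)
S(-1, D)*(-1158) = -1*(-1)*(-1158) = 1*(-1158) = -1158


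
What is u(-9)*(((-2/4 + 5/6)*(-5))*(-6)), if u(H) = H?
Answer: -90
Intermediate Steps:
u(-9)*(((-2/4 + 5/6)*(-5))*(-6)) = -9*(-2/4 + 5/6)*(-5)*(-6) = -9*(-2*1/4 + 5*(1/6))*(-5)*(-6) = -9*(-1/2 + 5/6)*(-5)*(-6) = -9*(1/3)*(-5)*(-6) = -(-15)*(-6) = -9*10 = -90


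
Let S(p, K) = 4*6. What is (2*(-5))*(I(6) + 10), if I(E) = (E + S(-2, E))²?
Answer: -9100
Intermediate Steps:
S(p, K) = 24
I(E) = (24 + E)² (I(E) = (E + 24)² = (24 + E)²)
(2*(-5))*(I(6) + 10) = (2*(-5))*((24 + 6)² + 10) = -10*(30² + 10) = -10*(900 + 10) = -10*910 = -9100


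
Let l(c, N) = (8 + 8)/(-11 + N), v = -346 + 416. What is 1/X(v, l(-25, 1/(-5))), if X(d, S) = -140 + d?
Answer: -1/70 ≈ -0.014286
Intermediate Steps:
v = 70
l(c, N) = 16/(-11 + N)
1/X(v, l(-25, 1/(-5))) = 1/(-140 + 70) = 1/(-70) = -1/70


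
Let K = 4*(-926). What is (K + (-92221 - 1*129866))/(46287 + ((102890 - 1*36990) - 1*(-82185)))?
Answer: -225791/194372 ≈ -1.1616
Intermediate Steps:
K = -3704
(K + (-92221 - 1*129866))/(46287 + ((102890 - 1*36990) - 1*(-82185))) = (-3704 + (-92221 - 1*129866))/(46287 + ((102890 - 1*36990) - 1*(-82185))) = (-3704 + (-92221 - 129866))/(46287 + ((102890 - 36990) + 82185)) = (-3704 - 222087)/(46287 + (65900 + 82185)) = -225791/(46287 + 148085) = -225791/194372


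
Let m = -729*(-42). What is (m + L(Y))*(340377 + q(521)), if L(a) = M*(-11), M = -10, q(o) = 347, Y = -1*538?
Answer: 10469767072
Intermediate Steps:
Y = -538
L(a) = 110 (L(a) = -10*(-11) = 110)
m = 30618
(m + L(Y))*(340377 + q(521)) = (30618 + 110)*(340377 + 347) = 30728*340724 = 10469767072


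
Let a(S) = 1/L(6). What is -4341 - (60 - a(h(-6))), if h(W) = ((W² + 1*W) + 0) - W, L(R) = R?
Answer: -26405/6 ≈ -4400.8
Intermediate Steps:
h(W) = W² (h(W) = ((W² + W) + 0) - W = ((W + W²) + 0) - W = (W + W²) - W = W²)
a(S) = ⅙ (a(S) = 1/6 = ⅙)
-4341 - (60 - a(h(-6))) = -4341 - (60 - 1*⅙) = -4341 - (60 - ⅙) = -4341 - 1*359/6 = -4341 - 359/6 = -26405/6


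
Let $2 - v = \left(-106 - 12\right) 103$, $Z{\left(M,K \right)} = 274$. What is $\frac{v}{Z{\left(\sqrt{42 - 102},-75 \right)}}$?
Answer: $\frac{6078}{137} \approx 44.365$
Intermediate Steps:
$v = 12156$ ($v = 2 - \left(-106 - 12\right) 103 = 2 - \left(-118\right) 103 = 2 - -12154 = 2 + 12154 = 12156$)
$\frac{v}{Z{\left(\sqrt{42 - 102},-75 \right)}} = \frac{12156}{274} = 12156 \cdot \frac{1}{274} = \frac{6078}{137}$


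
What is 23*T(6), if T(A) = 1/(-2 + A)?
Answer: 23/4 ≈ 5.7500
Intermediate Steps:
23*T(6) = 23/(-2 + 6) = 23/4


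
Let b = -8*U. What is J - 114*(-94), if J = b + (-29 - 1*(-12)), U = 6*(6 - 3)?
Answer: 10555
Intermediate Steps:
U = 18 (U = 6*3 = 18)
b = -144 (b = -8*18 = -144)
J = -161 (J = -144 + (-29 - 1*(-12)) = -144 + (-29 + 12) = -144 - 17 = -161)
J - 114*(-94) = -161 - 114*(-94) = -161 + 10716 = 10555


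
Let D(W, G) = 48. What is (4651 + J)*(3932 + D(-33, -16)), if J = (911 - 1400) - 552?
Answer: 14367800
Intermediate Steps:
J = -1041 (J = -489 - 552 = -1041)
(4651 + J)*(3932 + D(-33, -16)) = (4651 - 1041)*(3932 + 48) = 3610*3980 = 14367800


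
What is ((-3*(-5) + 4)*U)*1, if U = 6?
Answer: 114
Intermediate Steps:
((-3*(-5) + 4)*U)*1 = ((-3*(-5) + 4)*6)*1 = ((15 + 4)*6)*1 = (19*6)*1 = 114*1 = 114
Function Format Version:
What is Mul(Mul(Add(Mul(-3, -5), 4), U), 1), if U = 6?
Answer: 114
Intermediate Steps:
Mul(Mul(Add(Mul(-3, -5), 4), U), 1) = Mul(Mul(Add(Mul(-3, -5), 4), 6), 1) = Mul(Mul(Add(15, 4), 6), 1) = Mul(Mul(19, 6), 1) = Mul(114, 1) = 114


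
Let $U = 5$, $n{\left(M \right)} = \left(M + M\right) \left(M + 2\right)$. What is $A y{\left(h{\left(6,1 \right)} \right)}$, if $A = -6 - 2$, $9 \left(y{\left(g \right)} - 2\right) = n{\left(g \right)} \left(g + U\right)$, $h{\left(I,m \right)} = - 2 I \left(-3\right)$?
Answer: $-99728$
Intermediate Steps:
$h{\left(I,m \right)} = 6 I$
$n{\left(M \right)} = 2 M \left(2 + M\right)$
$y{\left(g \right)} = 2 + \frac{2 g \left(2 + g\right) \left(5 + g\right)}{9}$ ($y{\left(g \right)} = 2 + \frac{2 g \left(2 + g\right) \left(g + 5\right)}{9} = 2 + \frac{2 g \left(2 + g\right) \left(5 + g\right)}{9}$)
$A = -8$
$A y{\left(h{\left(6,1 \right)} \right)} = - 8 \left(2 + \frac{2 \left(6 \cdot 6\right)^{3}}{9} + \frac{14 \left(6 \cdot 6\right)^{2}}{9} + \frac{20 \cdot 6 \cdot 6}{9}\right) = - 8 \left(2 + \frac{2 \cdot 36^{3}}{9} + \frac{14 \cdot 36^{2}}{9} + \frac{20}{9} \cdot 36\right) = - 8 \left(2 + \frac{2}{9} \cdot 46656 + \frac{14}{9} \cdot 1296 + 80\right) = - 8 \left(2 + 10368 + 2016 + 80\right) = \left(-8\right) 12466 = -99728$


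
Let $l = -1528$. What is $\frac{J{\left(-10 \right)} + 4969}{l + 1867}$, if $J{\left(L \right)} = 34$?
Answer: $\frac{5003}{339} \approx 14.758$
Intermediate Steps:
$\frac{J{\left(-10 \right)} + 4969}{l + 1867} = \frac{34 + 4969}{-1528 + 1867} = \frac{5003}{339}$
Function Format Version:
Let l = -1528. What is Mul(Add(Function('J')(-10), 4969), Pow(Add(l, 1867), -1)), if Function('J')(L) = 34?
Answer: Rational(5003, 339) ≈ 14.758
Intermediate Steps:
Mul(Add(Function('J')(-10), 4969), Pow(Add(l, 1867), -1)) = Mul(Add(34, 4969), Pow(Add(-1528, 1867), -1)) = Mul(5003, Pow(339, -1)) = Mul(5003, Rational(1, 339)) = Rational(5003, 339)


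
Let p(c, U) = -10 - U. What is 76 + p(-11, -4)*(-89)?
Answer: 610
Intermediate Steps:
76 + p(-11, -4)*(-89) = 76 + (-10 - 1*(-4))*(-89) = 76 + (-10 + 4)*(-89) = 76 - 6*(-89) = 76 + 534 = 610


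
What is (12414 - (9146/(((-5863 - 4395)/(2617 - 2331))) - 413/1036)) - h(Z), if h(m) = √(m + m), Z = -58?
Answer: 9617236643/759092 - 2*I*√29 ≈ 12669.0 - 10.77*I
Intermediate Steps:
h(m) = √2*√m (h(m) = √(2*m) = √2*√m)
(12414 - (9146/(((-5863 - 4395)/(2617 - 2331))) - 413/1036)) - h(Z) = (12414 - (9146/(((-5863 - 4395)/(2617 - 2331))) - 413/1036)) - √2*√(-58) = (12414 - (9146/((-10258/286)) - 413*1/1036)) - √2*I*√58 = (12414 - (9146/((-10258*1/286)) - 59/148)) - 2*I*√29 = (12414 - (9146/(-5129/143) - 59/148)) - 2*I*√29 = (12414 - (9146*(-143/5129) - 59/148)) - 2*I*√29 = (12414 - (-1307878/5129 - 59/148)) - 2*I*√29 = (12414 - 1*(-193868555/759092)) - 2*I*√29 = (12414 + 193868555/759092) - 2*I*√29 = 9617236643/759092 - 2*I*√29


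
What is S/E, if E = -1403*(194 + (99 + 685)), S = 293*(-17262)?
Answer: 842961/228689 ≈ 3.6861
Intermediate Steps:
S = -5057766
E = -1372134 (E = -1403*(194 + 784) = -1403*978 = -1372134)
S/E = -5057766/(-1372134) = -5057766*(-1/1372134) = 842961/228689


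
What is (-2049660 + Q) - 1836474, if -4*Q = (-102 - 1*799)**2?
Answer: -16356337/4 ≈ -4.0891e+6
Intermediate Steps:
Q = -811801/4 (Q = -(-102 - 1*799)**2/4 = -(-102 - 799)**2/4 = -1/4*(-901)**2 = -1/4*811801 = -811801/4 ≈ -2.0295e+5)
(-2049660 + Q) - 1836474 = (-2049660 - 811801/4) - 1836474 = -9010441/4 - 1836474 = -16356337/4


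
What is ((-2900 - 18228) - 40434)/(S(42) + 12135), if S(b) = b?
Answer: -61562/12177 ≈ -5.0556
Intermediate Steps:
((-2900 - 18228) - 40434)/(S(42) + 12135) = ((-2900 - 18228) - 40434)/(42 + 12135) = (-21128 - 40434)/12177 = -61562*1/12177 = -61562/12177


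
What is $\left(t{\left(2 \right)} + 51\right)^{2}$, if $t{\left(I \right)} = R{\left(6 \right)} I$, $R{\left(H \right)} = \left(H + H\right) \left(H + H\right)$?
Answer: $114921$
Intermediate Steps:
$R{\left(H \right)} = 4 H^{2}$ ($R{\left(H \right)} = 2 H 2 H = 4 H^{2}$)
$t{\left(I \right)} = 144 I$ ($t{\left(I \right)} = 4 \cdot 6^{2} I = 4 \cdot 36 I = 144 I$)
$\left(t{\left(2 \right)} + 51\right)^{2} = \left(144 \cdot 2 + 51\right)^{2} = \left(288 + 51\right)^{2} = 339^{2} = 114921$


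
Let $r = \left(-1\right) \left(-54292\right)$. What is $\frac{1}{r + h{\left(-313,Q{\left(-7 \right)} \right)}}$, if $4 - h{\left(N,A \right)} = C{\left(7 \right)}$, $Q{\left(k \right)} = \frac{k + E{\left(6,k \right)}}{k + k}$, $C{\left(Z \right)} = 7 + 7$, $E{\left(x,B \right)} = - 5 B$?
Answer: $\frac{1}{54282} \approx 1.8422 \cdot 10^{-5}$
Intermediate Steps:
$r = 54292$
$C{\left(Z \right)} = 14$
$Q{\left(k \right)} = -2$ ($Q{\left(k \right)} = \frac{k - 5 k}{k + k} = \frac{\left(-4\right) k}{2 k} = - 4 k \frac{1}{2 k} = -2$)
$h{\left(N,A \right)} = -10$ ($h{\left(N,A \right)} = 4 - 14 = -10$)
$\frac{1}{r + h{\left(-313,Q{\left(-7 \right)} \right)}} = \frac{1}{54292 - 10} = \frac{1}{54282}$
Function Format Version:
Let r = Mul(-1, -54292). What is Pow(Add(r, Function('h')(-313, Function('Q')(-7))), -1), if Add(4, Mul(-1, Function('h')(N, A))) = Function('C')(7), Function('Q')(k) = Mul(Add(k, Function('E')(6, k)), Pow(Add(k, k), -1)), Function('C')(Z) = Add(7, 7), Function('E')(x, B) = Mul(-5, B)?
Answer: Rational(1, 54282) ≈ 1.8422e-5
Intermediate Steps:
r = 54292
Function('C')(Z) = 14
Function('Q')(k) = -2 (Function('Q')(k) = Mul(Add(k, Mul(-5, k)), Pow(Add(k, k), -1)) = Mul(Mul(-4, k), Pow(Mul(2, k), -1)) = Mul(Mul(-4, k), Mul(Rational(1, 2), Pow(k, -1))) = -2)
Function('h')(N, A) = -10 (Function('h')(N, A) = Add(4, Mul(-1, 14)) = Add(4, -14) = -10)
Pow(Add(r, Function('h')(-313, Function('Q')(-7))), -1) = Pow(Add(54292, -10), -1) = Pow(54282, -1) = Rational(1, 54282)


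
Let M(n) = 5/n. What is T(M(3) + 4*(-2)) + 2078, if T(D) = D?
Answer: 6215/3 ≈ 2071.7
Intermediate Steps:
T(M(3) + 4*(-2)) + 2078 = (5/3 + 4*(-2)) + 2078 = (5*(⅓) - 8) + 2078 = (5/3 - 8) + 2078 = -19/3 + 2078 = 6215/3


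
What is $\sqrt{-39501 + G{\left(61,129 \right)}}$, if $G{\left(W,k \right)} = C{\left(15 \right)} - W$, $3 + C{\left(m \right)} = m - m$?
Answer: $i \sqrt{39565} \approx 198.91 i$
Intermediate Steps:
$C{\left(m \right)} = -3$ ($C{\left(m \right)} = -3 + \left(m - m\right) = -3 + 0 = -3$)
$G{\left(W,k \right)} = -3 - W$
$\sqrt{-39501 + G{\left(61,129 \right)}} = \sqrt{-39501 - 64} = \sqrt{-39565} = i \sqrt{39565}$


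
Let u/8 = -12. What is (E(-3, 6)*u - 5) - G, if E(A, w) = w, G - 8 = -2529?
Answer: 1940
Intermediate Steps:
G = -2521 (G = 8 - 2529 = -2521)
u = -96 (u = 8*(-12) = -96)
(E(-3, 6)*u - 5) - G = (6*(-96) - 5) - 1*(-2521) = (-576 - 5) + 2521 = -581 + 2521 = 1940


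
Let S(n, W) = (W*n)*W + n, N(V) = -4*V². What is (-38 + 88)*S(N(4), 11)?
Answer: -390400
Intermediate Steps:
S(n, W) = n + n*W² (S(n, W) = n*W² + n = n + n*W²)
(-38 + 88)*S(N(4), 11) = (-38 + 88)*((-4*4²)*(1 + 11²)) = 50*((-4*16)*(1 + 121)) = 50*(-64*122) = 50*(-7808) = -390400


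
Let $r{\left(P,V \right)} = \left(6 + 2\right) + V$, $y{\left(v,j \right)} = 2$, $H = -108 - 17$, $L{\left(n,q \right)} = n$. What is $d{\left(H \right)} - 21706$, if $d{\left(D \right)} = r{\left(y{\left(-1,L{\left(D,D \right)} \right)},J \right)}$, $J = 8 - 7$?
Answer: $-21697$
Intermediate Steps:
$H = -125$ ($H = -108 - 17 = -125$)
$J = 1$
$r{\left(P,V \right)} = 8 + V$
$d{\left(D \right)} = 9$ ($d{\left(D \right)} = 8 + 1 = 9$)
$d{\left(H \right)} - 21706 = 9 - 21706 = -21697$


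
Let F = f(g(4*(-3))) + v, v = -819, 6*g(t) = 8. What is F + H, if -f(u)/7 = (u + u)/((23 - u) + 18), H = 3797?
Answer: 50618/17 ≈ 2977.5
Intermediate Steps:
g(t) = 4/3 (g(t) = (⅙)*8 = 4/3)
f(u) = -14*u/(41 - u) (f(u) = -7*(u + u)/((23 - u) + 18) = -7*2*u/(41 - u) = -14*u/(41 - u))
F = -13931/17 (F = 14*(4/3)/(-41 + 4/3) - 819 = 14*(4/3)/(-119/3) - 819 = 14*(4/3)*(-3/119) - 819 = -8/17 - 819 = -13931/17 ≈ -819.47)
F + H = -13931/17 + 3797 = 50618/17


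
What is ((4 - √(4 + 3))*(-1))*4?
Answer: -16 + 4*√7 ≈ -5.4170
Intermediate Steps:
((4 - √(4 + 3))*(-1))*4 = ((4 - √7)*(-1))*4 = (-4 + √7)*4 = -16 + 4*√7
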